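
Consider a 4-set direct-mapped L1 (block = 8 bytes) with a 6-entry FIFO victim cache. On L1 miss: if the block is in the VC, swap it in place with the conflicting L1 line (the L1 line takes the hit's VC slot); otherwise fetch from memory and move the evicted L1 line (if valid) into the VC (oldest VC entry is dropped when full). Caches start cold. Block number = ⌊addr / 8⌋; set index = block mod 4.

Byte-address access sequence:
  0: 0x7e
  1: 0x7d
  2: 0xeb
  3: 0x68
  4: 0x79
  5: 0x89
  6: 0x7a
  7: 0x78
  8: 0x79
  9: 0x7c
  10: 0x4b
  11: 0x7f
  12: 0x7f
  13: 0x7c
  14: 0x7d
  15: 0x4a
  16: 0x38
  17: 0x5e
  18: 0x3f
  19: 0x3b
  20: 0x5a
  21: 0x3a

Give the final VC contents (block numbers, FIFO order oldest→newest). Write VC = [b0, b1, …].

VC = [29, 13, 17, 15, 11]

  [0] addr=0x7e blk=15 s=3: MISS | VC []
  [1] addr=0x7d blk=15 s=3: L1-HIT | VC []
  [2] addr=0xeb blk=29 s=1: MISS | VC []
  [3] addr=0x68 blk=13 s=1: MISS | VC [29]
  [4] addr=0x79 blk=15 s=3: L1-HIT | VC [29]
  [5] addr=0x89 blk=17 s=1: MISS | VC [29, 13]
  [6] addr=0x7a blk=15 s=3: L1-HIT | VC [29, 13]
  [7] addr=0x78 blk=15 s=3: L1-HIT | VC [29, 13]
  [8] addr=0x79 blk=15 s=3: L1-HIT | VC [29, 13]
  [9] addr=0x7c blk=15 s=3: L1-HIT | VC [29, 13]
  [10] addr=0x4b blk=9 s=1: MISS | VC [29, 13, 17]
  [11] addr=0x7f blk=15 s=3: L1-HIT | VC [29, 13, 17]
  [12] addr=0x7f blk=15 s=3: L1-HIT | VC [29, 13, 17]
  [13] addr=0x7c blk=15 s=3: L1-HIT | VC [29, 13, 17]
  [14] addr=0x7d blk=15 s=3: L1-HIT | VC [29, 13, 17]
  [15] addr=0x4a blk=9 s=1: L1-HIT | VC [29, 13, 17]
  [16] addr=0x38 blk=7 s=3: MISS | VC [29, 13, 17, 15]
  [17] addr=0x5e blk=11 s=3: MISS | VC [29, 13, 17, 15, 7]
  [18] addr=0x3f blk=7 s=3: VC-HIT | VC [29, 13, 17, 15, 11]
  [19] addr=0x3b blk=7 s=3: L1-HIT | VC [29, 13, 17, 15, 11]
  [20] addr=0x5a blk=11 s=3: VC-HIT | VC [29, 13, 17, 15, 7]
  [21] addr=0x3a blk=7 s=3: VC-HIT | VC [29, 13, 17, 15, 11]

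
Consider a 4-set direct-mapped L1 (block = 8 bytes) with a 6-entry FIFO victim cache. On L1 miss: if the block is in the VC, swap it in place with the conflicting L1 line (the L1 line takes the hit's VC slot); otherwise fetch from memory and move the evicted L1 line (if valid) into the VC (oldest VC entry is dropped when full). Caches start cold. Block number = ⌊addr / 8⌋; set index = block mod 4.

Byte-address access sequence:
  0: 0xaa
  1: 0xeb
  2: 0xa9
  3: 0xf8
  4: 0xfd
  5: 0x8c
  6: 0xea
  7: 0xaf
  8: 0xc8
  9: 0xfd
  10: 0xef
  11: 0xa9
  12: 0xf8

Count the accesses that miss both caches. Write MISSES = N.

MISSES = 5

  [0] addr=0xaa blk=21 s=1: MISS | VC []
  [1] addr=0xeb blk=29 s=1: MISS | VC [21]
  [2] addr=0xa9 blk=21 s=1: VC-HIT | VC [29]
  [3] addr=0xf8 blk=31 s=3: MISS | VC [29]
  [4] addr=0xfd blk=31 s=3: L1-HIT | VC [29]
  [5] addr=0x8c blk=17 s=1: MISS | VC [29, 21]
  [6] addr=0xea blk=29 s=1: VC-HIT | VC [17, 21]
  [7] addr=0xaf blk=21 s=1: VC-HIT | VC [17, 29]
  [8] addr=0xc8 blk=25 s=1: MISS | VC [17, 29, 21]
  [9] addr=0xfd blk=31 s=3: L1-HIT | VC [17, 29, 21]
  [10] addr=0xef blk=29 s=1: VC-HIT | VC [17, 25, 21]
  [11] addr=0xa9 blk=21 s=1: VC-HIT | VC [17, 25, 29]
  [12] addr=0xf8 blk=31 s=3: L1-HIT | VC [17, 25, 29]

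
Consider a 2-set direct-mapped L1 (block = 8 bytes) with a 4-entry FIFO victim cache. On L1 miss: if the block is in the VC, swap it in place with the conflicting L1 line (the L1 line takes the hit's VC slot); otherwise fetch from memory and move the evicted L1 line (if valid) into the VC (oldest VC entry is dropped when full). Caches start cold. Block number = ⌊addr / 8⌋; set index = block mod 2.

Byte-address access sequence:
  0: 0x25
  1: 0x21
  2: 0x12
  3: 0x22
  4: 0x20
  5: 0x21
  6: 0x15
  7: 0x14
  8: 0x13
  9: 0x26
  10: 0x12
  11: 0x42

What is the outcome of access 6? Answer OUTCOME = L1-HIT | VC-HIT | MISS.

OUTCOME = VC-HIT

0: 0x25 (blk 4, set 0) → MISS  vc=[]
1: 0x21 (blk 4, set 0) → L1-HIT  vc=[]
2: 0x12 (blk 2, set 0) → MISS  vc=[4]
3: 0x22 (blk 4, set 0) → VC-HIT  vc=[2]
4: 0x20 (blk 4, set 0) → L1-HIT  vc=[2]
5: 0x21 (blk 4, set 0) → L1-HIT  vc=[2]
6: 0x15 (blk 2, set 0) → VC-HIT  vc=[4]
7: 0x14 (blk 2, set 0) → L1-HIT  vc=[4]
8: 0x13 (blk 2, set 0) → L1-HIT  vc=[4]
9: 0x26 (blk 4, set 0) → VC-HIT  vc=[2]
10: 0x12 (blk 2, set 0) → VC-HIT  vc=[4]
11: 0x42 (blk 8, set 0) → MISS  vc=[4, 2]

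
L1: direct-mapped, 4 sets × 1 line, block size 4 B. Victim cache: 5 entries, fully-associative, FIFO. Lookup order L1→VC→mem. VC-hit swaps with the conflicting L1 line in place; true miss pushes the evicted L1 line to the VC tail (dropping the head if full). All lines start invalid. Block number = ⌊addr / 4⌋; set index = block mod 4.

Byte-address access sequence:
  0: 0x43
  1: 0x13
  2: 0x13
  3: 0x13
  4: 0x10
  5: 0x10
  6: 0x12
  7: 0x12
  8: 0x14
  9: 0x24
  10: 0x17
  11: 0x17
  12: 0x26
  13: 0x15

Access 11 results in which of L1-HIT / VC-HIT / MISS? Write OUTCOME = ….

OUTCOME = L1-HIT

0: 0x43 (blk 16, set 0) → MISS  vc=[]
1: 0x13 (blk 4, set 0) → MISS  vc=[16]
2: 0x13 (blk 4, set 0) → L1-HIT  vc=[16]
3: 0x13 (blk 4, set 0) → L1-HIT  vc=[16]
4: 0x10 (blk 4, set 0) → L1-HIT  vc=[16]
5: 0x10 (blk 4, set 0) → L1-HIT  vc=[16]
6: 0x12 (blk 4, set 0) → L1-HIT  vc=[16]
7: 0x12 (blk 4, set 0) → L1-HIT  vc=[16]
8: 0x14 (blk 5, set 1) → MISS  vc=[16]
9: 0x24 (blk 9, set 1) → MISS  vc=[16, 5]
10: 0x17 (blk 5, set 1) → VC-HIT  vc=[16, 9]
11: 0x17 (blk 5, set 1) → L1-HIT  vc=[16, 9]
12: 0x26 (blk 9, set 1) → VC-HIT  vc=[16, 5]
13: 0x15 (blk 5, set 1) → VC-HIT  vc=[16, 9]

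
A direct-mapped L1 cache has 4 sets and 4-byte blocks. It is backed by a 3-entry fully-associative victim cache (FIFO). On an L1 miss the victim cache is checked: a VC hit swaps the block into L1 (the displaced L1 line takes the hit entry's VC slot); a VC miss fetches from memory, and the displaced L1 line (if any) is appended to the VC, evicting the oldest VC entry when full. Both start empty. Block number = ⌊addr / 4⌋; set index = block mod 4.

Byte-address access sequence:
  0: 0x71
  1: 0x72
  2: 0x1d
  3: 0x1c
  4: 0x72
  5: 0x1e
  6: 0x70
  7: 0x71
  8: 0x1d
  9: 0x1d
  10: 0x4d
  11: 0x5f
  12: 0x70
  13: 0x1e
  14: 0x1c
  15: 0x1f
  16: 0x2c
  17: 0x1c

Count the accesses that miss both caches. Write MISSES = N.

  [0] addr=0x71 blk=28 s=0: MISS | VC []
  [1] addr=0x72 blk=28 s=0: L1-HIT | VC []
  [2] addr=0x1d blk=7 s=3: MISS | VC []
  [3] addr=0x1c blk=7 s=3: L1-HIT | VC []
  [4] addr=0x72 blk=28 s=0: L1-HIT | VC []
  [5] addr=0x1e blk=7 s=3: L1-HIT | VC []
  [6] addr=0x70 blk=28 s=0: L1-HIT | VC []
  [7] addr=0x71 blk=28 s=0: L1-HIT | VC []
  [8] addr=0x1d blk=7 s=3: L1-HIT | VC []
  [9] addr=0x1d blk=7 s=3: L1-HIT | VC []
  [10] addr=0x4d blk=19 s=3: MISS | VC [7]
  [11] addr=0x5f blk=23 s=3: MISS | VC [7, 19]
  [12] addr=0x70 blk=28 s=0: L1-HIT | VC [7, 19]
  [13] addr=0x1e blk=7 s=3: VC-HIT | VC [23, 19]
  [14] addr=0x1c blk=7 s=3: L1-HIT | VC [23, 19]
  [15] addr=0x1f blk=7 s=3: L1-HIT | VC [23, 19]
  [16] addr=0x2c blk=11 s=3: MISS | VC [23, 19, 7]
  [17] addr=0x1c blk=7 s=3: VC-HIT | VC [23, 19, 11]

MISSES = 5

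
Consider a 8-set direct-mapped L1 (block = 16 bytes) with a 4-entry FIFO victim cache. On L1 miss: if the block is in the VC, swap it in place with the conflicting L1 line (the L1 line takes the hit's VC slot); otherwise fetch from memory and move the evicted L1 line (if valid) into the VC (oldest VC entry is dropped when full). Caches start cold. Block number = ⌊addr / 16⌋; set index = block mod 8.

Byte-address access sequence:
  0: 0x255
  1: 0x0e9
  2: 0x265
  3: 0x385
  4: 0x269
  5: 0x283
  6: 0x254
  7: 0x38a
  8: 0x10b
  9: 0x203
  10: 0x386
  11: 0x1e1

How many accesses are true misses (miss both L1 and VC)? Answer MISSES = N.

MISSES = 8

  [0] addr=0x255 blk=37 s=5: MISS | VC []
  [1] addr=0xe9 blk=14 s=6: MISS | VC []
  [2] addr=0x265 blk=38 s=6: MISS | VC [14]
  [3] addr=0x385 blk=56 s=0: MISS | VC [14]
  [4] addr=0x269 blk=38 s=6: L1-HIT | VC [14]
  [5] addr=0x283 blk=40 s=0: MISS | VC [14, 56]
  [6] addr=0x254 blk=37 s=5: L1-HIT | VC [14, 56]
  [7] addr=0x38a blk=56 s=0: VC-HIT | VC [14, 40]
  [8] addr=0x10b blk=16 s=0: MISS | VC [14, 40, 56]
  [9] addr=0x203 blk=32 s=0: MISS | VC [14, 40, 56, 16]
  [10] addr=0x386 blk=56 s=0: VC-HIT | VC [14, 40, 32, 16]
  [11] addr=0x1e1 blk=30 s=6: MISS | VC [40, 32, 16, 38]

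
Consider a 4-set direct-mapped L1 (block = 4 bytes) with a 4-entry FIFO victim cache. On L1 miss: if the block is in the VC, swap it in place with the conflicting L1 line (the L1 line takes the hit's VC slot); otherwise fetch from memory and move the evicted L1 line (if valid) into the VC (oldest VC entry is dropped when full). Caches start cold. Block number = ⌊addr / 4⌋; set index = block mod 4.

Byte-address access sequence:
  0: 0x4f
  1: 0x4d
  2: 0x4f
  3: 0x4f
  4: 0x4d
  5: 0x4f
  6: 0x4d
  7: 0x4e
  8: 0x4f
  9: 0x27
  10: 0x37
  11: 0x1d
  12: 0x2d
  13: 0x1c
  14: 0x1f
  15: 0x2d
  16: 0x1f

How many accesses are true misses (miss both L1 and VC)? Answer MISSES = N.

  [0] addr=0x4f blk=19 s=3: MISS | VC []
  [1] addr=0x4d blk=19 s=3: L1-HIT | VC []
  [2] addr=0x4f blk=19 s=3: L1-HIT | VC []
  [3] addr=0x4f blk=19 s=3: L1-HIT | VC []
  [4] addr=0x4d blk=19 s=3: L1-HIT | VC []
  [5] addr=0x4f blk=19 s=3: L1-HIT | VC []
  [6] addr=0x4d blk=19 s=3: L1-HIT | VC []
  [7] addr=0x4e blk=19 s=3: L1-HIT | VC []
  [8] addr=0x4f blk=19 s=3: L1-HIT | VC []
  [9] addr=0x27 blk=9 s=1: MISS | VC []
  [10] addr=0x37 blk=13 s=1: MISS | VC [9]
  [11] addr=0x1d blk=7 s=3: MISS | VC [9, 19]
  [12] addr=0x2d blk=11 s=3: MISS | VC [9, 19, 7]
  [13] addr=0x1c blk=7 s=3: VC-HIT | VC [9, 19, 11]
  [14] addr=0x1f blk=7 s=3: L1-HIT | VC [9, 19, 11]
  [15] addr=0x2d blk=11 s=3: VC-HIT | VC [9, 19, 7]
  [16] addr=0x1f blk=7 s=3: VC-HIT | VC [9, 19, 11]

MISSES = 5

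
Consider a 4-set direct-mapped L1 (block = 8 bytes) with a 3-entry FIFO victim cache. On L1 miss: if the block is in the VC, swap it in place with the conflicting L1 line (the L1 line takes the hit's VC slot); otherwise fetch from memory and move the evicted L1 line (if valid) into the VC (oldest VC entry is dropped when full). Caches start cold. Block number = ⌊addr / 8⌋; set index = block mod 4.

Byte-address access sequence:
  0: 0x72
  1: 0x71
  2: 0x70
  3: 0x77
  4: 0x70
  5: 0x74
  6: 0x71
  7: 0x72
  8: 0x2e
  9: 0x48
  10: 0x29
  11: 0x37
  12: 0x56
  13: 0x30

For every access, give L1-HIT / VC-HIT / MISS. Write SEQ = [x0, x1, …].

  [0] addr=0x72 blk=14 s=2: MISS | VC []
  [1] addr=0x71 blk=14 s=2: L1-HIT | VC []
  [2] addr=0x70 blk=14 s=2: L1-HIT | VC []
  [3] addr=0x77 blk=14 s=2: L1-HIT | VC []
  [4] addr=0x70 blk=14 s=2: L1-HIT | VC []
  [5] addr=0x74 blk=14 s=2: L1-HIT | VC []
  [6] addr=0x71 blk=14 s=2: L1-HIT | VC []
  [7] addr=0x72 blk=14 s=2: L1-HIT | VC []
  [8] addr=0x2e blk=5 s=1: MISS | VC []
  [9] addr=0x48 blk=9 s=1: MISS | VC [5]
  [10] addr=0x29 blk=5 s=1: VC-HIT | VC [9]
  [11] addr=0x37 blk=6 s=2: MISS | VC [9, 14]
  [12] addr=0x56 blk=10 s=2: MISS | VC [9, 14, 6]
  [13] addr=0x30 blk=6 s=2: VC-HIT | VC [9, 14, 10]

SEQ = [MISS, L1-HIT, L1-HIT, L1-HIT, L1-HIT, L1-HIT, L1-HIT, L1-HIT, MISS, MISS, VC-HIT, MISS, MISS, VC-HIT]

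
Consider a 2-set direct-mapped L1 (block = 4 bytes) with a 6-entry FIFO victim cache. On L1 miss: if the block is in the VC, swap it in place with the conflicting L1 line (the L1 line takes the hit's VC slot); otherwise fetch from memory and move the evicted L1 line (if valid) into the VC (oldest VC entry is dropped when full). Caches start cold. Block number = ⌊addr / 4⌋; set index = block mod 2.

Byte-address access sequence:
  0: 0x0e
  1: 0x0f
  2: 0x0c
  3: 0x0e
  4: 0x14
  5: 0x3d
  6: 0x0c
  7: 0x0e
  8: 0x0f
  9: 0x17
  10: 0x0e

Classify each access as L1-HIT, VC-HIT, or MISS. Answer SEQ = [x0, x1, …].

SEQ = [MISS, L1-HIT, L1-HIT, L1-HIT, MISS, MISS, VC-HIT, L1-HIT, L1-HIT, VC-HIT, VC-HIT]

#0 0xe→b3/s1 MISS; vc=[]
#1 0xf→b3/s1 L1-HIT; vc=[]
#2 0xc→b3/s1 L1-HIT; vc=[]
#3 0xe→b3/s1 L1-HIT; vc=[]
#4 0x14→b5/s1 MISS; vc=[3]
#5 0x3d→b15/s1 MISS; vc=[3,5]
#6 0xc→b3/s1 VC-HIT; vc=[15,5]
#7 0xe→b3/s1 L1-HIT; vc=[15,5]
#8 0xf→b3/s1 L1-HIT; vc=[15,5]
#9 0x17→b5/s1 VC-HIT; vc=[15,3]
#10 0xe→b3/s1 VC-HIT; vc=[15,5]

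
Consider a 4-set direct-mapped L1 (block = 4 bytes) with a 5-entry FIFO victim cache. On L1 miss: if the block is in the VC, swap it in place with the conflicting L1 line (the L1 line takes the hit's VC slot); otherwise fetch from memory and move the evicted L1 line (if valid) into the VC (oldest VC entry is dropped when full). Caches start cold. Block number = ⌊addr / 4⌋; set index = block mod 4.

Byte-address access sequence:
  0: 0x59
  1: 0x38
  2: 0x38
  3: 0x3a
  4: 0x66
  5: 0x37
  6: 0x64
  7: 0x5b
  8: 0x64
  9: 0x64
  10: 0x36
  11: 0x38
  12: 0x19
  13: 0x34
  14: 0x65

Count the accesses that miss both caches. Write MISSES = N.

  [0] addr=0x59 blk=22 s=2: MISS | VC []
  [1] addr=0x38 blk=14 s=2: MISS | VC [22]
  [2] addr=0x38 blk=14 s=2: L1-HIT | VC [22]
  [3] addr=0x3a blk=14 s=2: L1-HIT | VC [22]
  [4] addr=0x66 blk=25 s=1: MISS | VC [22]
  [5] addr=0x37 blk=13 s=1: MISS | VC [22, 25]
  [6] addr=0x64 blk=25 s=1: VC-HIT | VC [22, 13]
  [7] addr=0x5b blk=22 s=2: VC-HIT | VC [14, 13]
  [8] addr=0x64 blk=25 s=1: L1-HIT | VC [14, 13]
  [9] addr=0x64 blk=25 s=1: L1-HIT | VC [14, 13]
  [10] addr=0x36 blk=13 s=1: VC-HIT | VC [14, 25]
  [11] addr=0x38 blk=14 s=2: VC-HIT | VC [22, 25]
  [12] addr=0x19 blk=6 s=2: MISS | VC [22, 25, 14]
  [13] addr=0x34 blk=13 s=1: L1-HIT | VC [22, 25, 14]
  [14] addr=0x65 blk=25 s=1: VC-HIT | VC [22, 13, 14]

MISSES = 5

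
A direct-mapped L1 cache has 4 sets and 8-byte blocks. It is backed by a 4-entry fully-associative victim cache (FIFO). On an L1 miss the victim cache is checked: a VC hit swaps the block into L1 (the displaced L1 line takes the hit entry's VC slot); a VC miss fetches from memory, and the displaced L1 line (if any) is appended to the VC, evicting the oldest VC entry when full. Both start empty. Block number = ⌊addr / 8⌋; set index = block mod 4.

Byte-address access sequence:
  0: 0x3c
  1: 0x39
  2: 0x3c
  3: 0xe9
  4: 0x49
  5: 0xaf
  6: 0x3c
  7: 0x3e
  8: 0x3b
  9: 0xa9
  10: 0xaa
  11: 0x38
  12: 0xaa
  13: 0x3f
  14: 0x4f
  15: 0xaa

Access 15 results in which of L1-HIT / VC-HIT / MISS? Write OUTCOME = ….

OUTCOME = VC-HIT

#0 0x3c→b7/s3 MISS; vc=[]
#1 0x39→b7/s3 L1-HIT; vc=[]
#2 0x3c→b7/s3 L1-HIT; vc=[]
#3 0xe9→b29/s1 MISS; vc=[]
#4 0x49→b9/s1 MISS; vc=[29]
#5 0xaf→b21/s1 MISS; vc=[29,9]
#6 0x3c→b7/s3 L1-HIT; vc=[29,9]
#7 0x3e→b7/s3 L1-HIT; vc=[29,9]
#8 0x3b→b7/s3 L1-HIT; vc=[29,9]
#9 0xa9→b21/s1 L1-HIT; vc=[29,9]
#10 0xaa→b21/s1 L1-HIT; vc=[29,9]
#11 0x38→b7/s3 L1-HIT; vc=[29,9]
#12 0xaa→b21/s1 L1-HIT; vc=[29,9]
#13 0x3f→b7/s3 L1-HIT; vc=[29,9]
#14 0x4f→b9/s1 VC-HIT; vc=[29,21]
#15 0xaa→b21/s1 VC-HIT; vc=[29,9]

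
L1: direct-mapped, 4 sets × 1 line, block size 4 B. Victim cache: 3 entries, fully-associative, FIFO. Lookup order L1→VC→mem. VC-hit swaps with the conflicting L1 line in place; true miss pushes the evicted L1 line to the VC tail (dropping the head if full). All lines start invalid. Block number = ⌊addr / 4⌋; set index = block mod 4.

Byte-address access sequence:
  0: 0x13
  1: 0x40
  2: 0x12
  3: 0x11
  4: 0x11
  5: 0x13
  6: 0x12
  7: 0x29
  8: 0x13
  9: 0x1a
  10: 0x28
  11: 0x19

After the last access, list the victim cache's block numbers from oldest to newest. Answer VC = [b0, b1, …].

#0 0x13→b4/s0 MISS; vc=[]
#1 0x40→b16/s0 MISS; vc=[4]
#2 0x12→b4/s0 VC-HIT; vc=[16]
#3 0x11→b4/s0 L1-HIT; vc=[16]
#4 0x11→b4/s0 L1-HIT; vc=[16]
#5 0x13→b4/s0 L1-HIT; vc=[16]
#6 0x12→b4/s0 L1-HIT; vc=[16]
#7 0x29→b10/s2 MISS; vc=[16]
#8 0x13→b4/s0 L1-HIT; vc=[16]
#9 0x1a→b6/s2 MISS; vc=[16,10]
#10 0x28→b10/s2 VC-HIT; vc=[16,6]
#11 0x19→b6/s2 VC-HIT; vc=[16,10]

VC = [16, 10]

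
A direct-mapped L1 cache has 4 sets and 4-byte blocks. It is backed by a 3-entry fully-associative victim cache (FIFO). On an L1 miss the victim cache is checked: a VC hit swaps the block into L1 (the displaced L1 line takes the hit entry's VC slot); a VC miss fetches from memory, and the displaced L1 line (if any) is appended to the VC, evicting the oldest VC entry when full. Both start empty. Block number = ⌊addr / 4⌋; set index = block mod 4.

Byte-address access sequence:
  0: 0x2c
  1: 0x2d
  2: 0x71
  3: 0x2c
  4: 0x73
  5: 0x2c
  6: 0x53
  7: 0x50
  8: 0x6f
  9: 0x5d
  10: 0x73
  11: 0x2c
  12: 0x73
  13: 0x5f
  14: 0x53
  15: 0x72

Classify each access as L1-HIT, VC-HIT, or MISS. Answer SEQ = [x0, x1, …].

  [0] addr=0x2c blk=11 s=3: MISS | VC []
  [1] addr=0x2d blk=11 s=3: L1-HIT | VC []
  [2] addr=0x71 blk=28 s=0: MISS | VC []
  [3] addr=0x2c blk=11 s=3: L1-HIT | VC []
  [4] addr=0x73 blk=28 s=0: L1-HIT | VC []
  [5] addr=0x2c blk=11 s=3: L1-HIT | VC []
  [6] addr=0x53 blk=20 s=0: MISS | VC [28]
  [7] addr=0x50 blk=20 s=0: L1-HIT | VC [28]
  [8] addr=0x6f blk=27 s=3: MISS | VC [28, 11]
  [9] addr=0x5d blk=23 s=3: MISS | VC [28, 11, 27]
  [10] addr=0x73 blk=28 s=0: VC-HIT | VC [20, 11, 27]
  [11] addr=0x2c blk=11 s=3: VC-HIT | VC [20, 23, 27]
  [12] addr=0x73 blk=28 s=0: L1-HIT | VC [20, 23, 27]
  [13] addr=0x5f blk=23 s=3: VC-HIT | VC [20, 11, 27]
  [14] addr=0x53 blk=20 s=0: VC-HIT | VC [28, 11, 27]
  [15] addr=0x72 blk=28 s=0: VC-HIT | VC [20, 11, 27]

SEQ = [MISS, L1-HIT, MISS, L1-HIT, L1-HIT, L1-HIT, MISS, L1-HIT, MISS, MISS, VC-HIT, VC-HIT, L1-HIT, VC-HIT, VC-HIT, VC-HIT]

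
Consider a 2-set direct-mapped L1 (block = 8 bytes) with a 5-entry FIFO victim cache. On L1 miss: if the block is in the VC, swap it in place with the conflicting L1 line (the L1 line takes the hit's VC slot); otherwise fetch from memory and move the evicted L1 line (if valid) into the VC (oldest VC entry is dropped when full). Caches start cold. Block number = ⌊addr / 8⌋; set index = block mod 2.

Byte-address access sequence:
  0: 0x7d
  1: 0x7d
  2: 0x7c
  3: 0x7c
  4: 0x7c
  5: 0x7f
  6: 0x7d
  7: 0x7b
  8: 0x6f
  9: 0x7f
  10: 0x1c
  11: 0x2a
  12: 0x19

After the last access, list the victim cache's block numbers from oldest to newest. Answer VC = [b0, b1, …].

VC = [13, 15, 5]

0: 0x7d (blk 15, set 1) → MISS  vc=[]
1: 0x7d (blk 15, set 1) → L1-HIT  vc=[]
2: 0x7c (blk 15, set 1) → L1-HIT  vc=[]
3: 0x7c (blk 15, set 1) → L1-HIT  vc=[]
4: 0x7c (blk 15, set 1) → L1-HIT  vc=[]
5: 0x7f (blk 15, set 1) → L1-HIT  vc=[]
6: 0x7d (blk 15, set 1) → L1-HIT  vc=[]
7: 0x7b (blk 15, set 1) → L1-HIT  vc=[]
8: 0x6f (blk 13, set 1) → MISS  vc=[15]
9: 0x7f (blk 15, set 1) → VC-HIT  vc=[13]
10: 0x1c (blk 3, set 1) → MISS  vc=[13, 15]
11: 0x2a (blk 5, set 1) → MISS  vc=[13, 15, 3]
12: 0x19 (blk 3, set 1) → VC-HIT  vc=[13, 15, 5]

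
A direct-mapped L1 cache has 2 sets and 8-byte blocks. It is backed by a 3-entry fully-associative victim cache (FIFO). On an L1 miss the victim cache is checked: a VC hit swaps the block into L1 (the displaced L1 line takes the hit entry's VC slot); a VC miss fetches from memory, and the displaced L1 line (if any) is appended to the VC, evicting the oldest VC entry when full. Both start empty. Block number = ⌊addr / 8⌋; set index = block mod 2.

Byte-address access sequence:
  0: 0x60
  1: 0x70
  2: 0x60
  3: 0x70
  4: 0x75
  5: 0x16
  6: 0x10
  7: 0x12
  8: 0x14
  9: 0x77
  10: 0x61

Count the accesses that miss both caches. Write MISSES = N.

  [0] addr=0x60 blk=12 s=0: MISS | VC []
  [1] addr=0x70 blk=14 s=0: MISS | VC [12]
  [2] addr=0x60 blk=12 s=0: VC-HIT | VC [14]
  [3] addr=0x70 blk=14 s=0: VC-HIT | VC [12]
  [4] addr=0x75 blk=14 s=0: L1-HIT | VC [12]
  [5] addr=0x16 blk=2 s=0: MISS | VC [12, 14]
  [6] addr=0x10 blk=2 s=0: L1-HIT | VC [12, 14]
  [7] addr=0x12 blk=2 s=0: L1-HIT | VC [12, 14]
  [8] addr=0x14 blk=2 s=0: L1-HIT | VC [12, 14]
  [9] addr=0x77 blk=14 s=0: VC-HIT | VC [12, 2]
  [10] addr=0x61 blk=12 s=0: VC-HIT | VC [14, 2]

MISSES = 3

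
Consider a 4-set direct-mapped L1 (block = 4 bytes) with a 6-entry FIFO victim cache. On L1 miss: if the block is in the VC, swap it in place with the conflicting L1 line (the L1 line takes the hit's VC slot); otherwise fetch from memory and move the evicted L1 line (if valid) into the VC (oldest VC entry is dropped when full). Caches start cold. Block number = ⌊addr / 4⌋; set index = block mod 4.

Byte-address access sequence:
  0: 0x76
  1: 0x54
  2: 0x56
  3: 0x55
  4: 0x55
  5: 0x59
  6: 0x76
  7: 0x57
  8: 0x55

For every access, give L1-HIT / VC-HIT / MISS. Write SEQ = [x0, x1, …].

SEQ = [MISS, MISS, L1-HIT, L1-HIT, L1-HIT, MISS, VC-HIT, VC-HIT, L1-HIT]

#0 0x76→b29/s1 MISS; vc=[]
#1 0x54→b21/s1 MISS; vc=[29]
#2 0x56→b21/s1 L1-HIT; vc=[29]
#3 0x55→b21/s1 L1-HIT; vc=[29]
#4 0x55→b21/s1 L1-HIT; vc=[29]
#5 0x59→b22/s2 MISS; vc=[29]
#6 0x76→b29/s1 VC-HIT; vc=[21]
#7 0x57→b21/s1 VC-HIT; vc=[29]
#8 0x55→b21/s1 L1-HIT; vc=[29]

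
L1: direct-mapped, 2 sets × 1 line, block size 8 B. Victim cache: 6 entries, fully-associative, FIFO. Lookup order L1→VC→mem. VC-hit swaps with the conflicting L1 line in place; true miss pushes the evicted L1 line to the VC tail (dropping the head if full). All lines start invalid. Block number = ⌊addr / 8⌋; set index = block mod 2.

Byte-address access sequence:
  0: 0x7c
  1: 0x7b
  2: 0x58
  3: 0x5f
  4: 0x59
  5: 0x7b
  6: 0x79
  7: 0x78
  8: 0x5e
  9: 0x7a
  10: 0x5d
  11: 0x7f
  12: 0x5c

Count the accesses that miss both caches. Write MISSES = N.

  [0] addr=0x7c blk=15 s=1: MISS | VC []
  [1] addr=0x7b blk=15 s=1: L1-HIT | VC []
  [2] addr=0x58 blk=11 s=1: MISS | VC [15]
  [3] addr=0x5f blk=11 s=1: L1-HIT | VC [15]
  [4] addr=0x59 blk=11 s=1: L1-HIT | VC [15]
  [5] addr=0x7b blk=15 s=1: VC-HIT | VC [11]
  [6] addr=0x79 blk=15 s=1: L1-HIT | VC [11]
  [7] addr=0x78 blk=15 s=1: L1-HIT | VC [11]
  [8] addr=0x5e blk=11 s=1: VC-HIT | VC [15]
  [9] addr=0x7a blk=15 s=1: VC-HIT | VC [11]
  [10] addr=0x5d blk=11 s=1: VC-HIT | VC [15]
  [11] addr=0x7f blk=15 s=1: VC-HIT | VC [11]
  [12] addr=0x5c blk=11 s=1: VC-HIT | VC [15]

MISSES = 2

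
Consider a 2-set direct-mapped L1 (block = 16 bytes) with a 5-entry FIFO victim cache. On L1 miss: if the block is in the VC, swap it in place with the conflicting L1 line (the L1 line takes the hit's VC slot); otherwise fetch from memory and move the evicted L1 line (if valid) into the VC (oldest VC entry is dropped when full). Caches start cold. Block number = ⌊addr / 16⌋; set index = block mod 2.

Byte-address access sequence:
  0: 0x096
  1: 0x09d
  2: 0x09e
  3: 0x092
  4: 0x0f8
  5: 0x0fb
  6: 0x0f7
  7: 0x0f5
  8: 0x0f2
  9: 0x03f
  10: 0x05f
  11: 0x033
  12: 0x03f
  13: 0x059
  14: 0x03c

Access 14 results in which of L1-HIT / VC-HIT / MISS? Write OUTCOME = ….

  [0] addr=0x96 blk=9 s=1: MISS | VC []
  [1] addr=0x9d blk=9 s=1: L1-HIT | VC []
  [2] addr=0x9e blk=9 s=1: L1-HIT | VC []
  [3] addr=0x92 blk=9 s=1: L1-HIT | VC []
  [4] addr=0xf8 blk=15 s=1: MISS | VC [9]
  [5] addr=0xfb blk=15 s=1: L1-HIT | VC [9]
  [6] addr=0xf7 blk=15 s=1: L1-HIT | VC [9]
  [7] addr=0xf5 blk=15 s=1: L1-HIT | VC [9]
  [8] addr=0xf2 blk=15 s=1: L1-HIT | VC [9]
  [9] addr=0x3f blk=3 s=1: MISS | VC [9, 15]
  [10] addr=0x5f blk=5 s=1: MISS | VC [9, 15, 3]
  [11] addr=0x33 blk=3 s=1: VC-HIT | VC [9, 15, 5]
  [12] addr=0x3f blk=3 s=1: L1-HIT | VC [9, 15, 5]
  [13] addr=0x59 blk=5 s=1: VC-HIT | VC [9, 15, 3]
  [14] addr=0x3c blk=3 s=1: VC-HIT | VC [9, 15, 5]

OUTCOME = VC-HIT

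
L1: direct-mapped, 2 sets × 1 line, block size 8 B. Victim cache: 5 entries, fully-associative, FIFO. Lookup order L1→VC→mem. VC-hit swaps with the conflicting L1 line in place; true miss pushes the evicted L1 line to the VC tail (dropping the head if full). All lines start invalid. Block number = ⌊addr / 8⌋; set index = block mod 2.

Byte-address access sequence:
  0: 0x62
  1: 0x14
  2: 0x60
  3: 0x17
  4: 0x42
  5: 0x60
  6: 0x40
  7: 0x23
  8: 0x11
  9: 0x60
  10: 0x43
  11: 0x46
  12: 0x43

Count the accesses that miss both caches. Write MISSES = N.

MISSES = 4

#0 0x62→b12/s0 MISS; vc=[]
#1 0x14→b2/s0 MISS; vc=[12]
#2 0x60→b12/s0 VC-HIT; vc=[2]
#3 0x17→b2/s0 VC-HIT; vc=[12]
#4 0x42→b8/s0 MISS; vc=[12,2]
#5 0x60→b12/s0 VC-HIT; vc=[8,2]
#6 0x40→b8/s0 VC-HIT; vc=[12,2]
#7 0x23→b4/s0 MISS; vc=[12,2,8]
#8 0x11→b2/s0 VC-HIT; vc=[12,4,8]
#9 0x60→b12/s0 VC-HIT; vc=[2,4,8]
#10 0x43→b8/s0 VC-HIT; vc=[2,4,12]
#11 0x46→b8/s0 L1-HIT; vc=[2,4,12]
#12 0x43→b8/s0 L1-HIT; vc=[2,4,12]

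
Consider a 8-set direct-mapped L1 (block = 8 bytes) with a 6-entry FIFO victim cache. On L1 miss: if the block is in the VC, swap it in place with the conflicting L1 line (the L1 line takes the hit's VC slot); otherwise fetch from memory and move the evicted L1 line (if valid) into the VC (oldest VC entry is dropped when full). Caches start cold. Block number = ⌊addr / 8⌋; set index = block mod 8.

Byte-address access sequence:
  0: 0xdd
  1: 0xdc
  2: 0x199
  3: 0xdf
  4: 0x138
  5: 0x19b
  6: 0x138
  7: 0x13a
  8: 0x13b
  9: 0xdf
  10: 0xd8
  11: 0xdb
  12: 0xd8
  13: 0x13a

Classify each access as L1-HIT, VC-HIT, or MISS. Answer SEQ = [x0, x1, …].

#0 0xdd→b27/s3 MISS; vc=[]
#1 0xdc→b27/s3 L1-HIT; vc=[]
#2 0x199→b51/s3 MISS; vc=[27]
#3 0xdf→b27/s3 VC-HIT; vc=[51]
#4 0x138→b39/s7 MISS; vc=[51]
#5 0x19b→b51/s3 VC-HIT; vc=[27]
#6 0x138→b39/s7 L1-HIT; vc=[27]
#7 0x13a→b39/s7 L1-HIT; vc=[27]
#8 0x13b→b39/s7 L1-HIT; vc=[27]
#9 0xdf→b27/s3 VC-HIT; vc=[51]
#10 0xd8→b27/s3 L1-HIT; vc=[51]
#11 0xdb→b27/s3 L1-HIT; vc=[51]
#12 0xd8→b27/s3 L1-HIT; vc=[51]
#13 0x13a→b39/s7 L1-HIT; vc=[51]

SEQ = [MISS, L1-HIT, MISS, VC-HIT, MISS, VC-HIT, L1-HIT, L1-HIT, L1-HIT, VC-HIT, L1-HIT, L1-HIT, L1-HIT, L1-HIT]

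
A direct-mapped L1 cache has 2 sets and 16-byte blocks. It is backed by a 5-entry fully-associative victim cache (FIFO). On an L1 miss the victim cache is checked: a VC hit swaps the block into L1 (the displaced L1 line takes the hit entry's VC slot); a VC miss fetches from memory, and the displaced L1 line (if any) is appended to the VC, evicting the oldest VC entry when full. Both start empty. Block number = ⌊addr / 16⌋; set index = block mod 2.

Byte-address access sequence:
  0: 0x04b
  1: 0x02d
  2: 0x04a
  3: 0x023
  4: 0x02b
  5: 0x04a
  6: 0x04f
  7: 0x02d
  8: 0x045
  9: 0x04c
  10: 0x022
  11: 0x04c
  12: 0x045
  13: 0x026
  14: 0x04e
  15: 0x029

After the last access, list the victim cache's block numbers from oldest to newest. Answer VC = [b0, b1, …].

0: 0x4b (blk 4, set 0) → MISS  vc=[]
1: 0x2d (blk 2, set 0) → MISS  vc=[4]
2: 0x4a (blk 4, set 0) → VC-HIT  vc=[2]
3: 0x23 (blk 2, set 0) → VC-HIT  vc=[4]
4: 0x2b (blk 2, set 0) → L1-HIT  vc=[4]
5: 0x4a (blk 4, set 0) → VC-HIT  vc=[2]
6: 0x4f (blk 4, set 0) → L1-HIT  vc=[2]
7: 0x2d (blk 2, set 0) → VC-HIT  vc=[4]
8: 0x45 (blk 4, set 0) → VC-HIT  vc=[2]
9: 0x4c (blk 4, set 0) → L1-HIT  vc=[2]
10: 0x22 (blk 2, set 0) → VC-HIT  vc=[4]
11: 0x4c (blk 4, set 0) → VC-HIT  vc=[2]
12: 0x45 (blk 4, set 0) → L1-HIT  vc=[2]
13: 0x26 (blk 2, set 0) → VC-HIT  vc=[4]
14: 0x4e (blk 4, set 0) → VC-HIT  vc=[2]
15: 0x29 (blk 2, set 0) → VC-HIT  vc=[4]

VC = [4]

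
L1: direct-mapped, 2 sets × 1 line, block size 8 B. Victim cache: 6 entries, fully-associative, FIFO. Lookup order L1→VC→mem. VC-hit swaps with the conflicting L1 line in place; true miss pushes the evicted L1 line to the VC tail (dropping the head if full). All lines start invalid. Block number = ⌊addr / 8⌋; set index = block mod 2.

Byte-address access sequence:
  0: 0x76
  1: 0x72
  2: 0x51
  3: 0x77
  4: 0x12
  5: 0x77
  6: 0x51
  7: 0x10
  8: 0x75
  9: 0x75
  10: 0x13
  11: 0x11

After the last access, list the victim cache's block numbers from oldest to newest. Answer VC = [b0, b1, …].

VC = [14, 10]

0: 0x76 (blk 14, set 0) → MISS  vc=[]
1: 0x72 (blk 14, set 0) → L1-HIT  vc=[]
2: 0x51 (blk 10, set 0) → MISS  vc=[14]
3: 0x77 (blk 14, set 0) → VC-HIT  vc=[10]
4: 0x12 (blk 2, set 0) → MISS  vc=[10, 14]
5: 0x77 (blk 14, set 0) → VC-HIT  vc=[10, 2]
6: 0x51 (blk 10, set 0) → VC-HIT  vc=[14, 2]
7: 0x10 (blk 2, set 0) → VC-HIT  vc=[14, 10]
8: 0x75 (blk 14, set 0) → VC-HIT  vc=[2, 10]
9: 0x75 (blk 14, set 0) → L1-HIT  vc=[2, 10]
10: 0x13 (blk 2, set 0) → VC-HIT  vc=[14, 10]
11: 0x11 (blk 2, set 0) → L1-HIT  vc=[14, 10]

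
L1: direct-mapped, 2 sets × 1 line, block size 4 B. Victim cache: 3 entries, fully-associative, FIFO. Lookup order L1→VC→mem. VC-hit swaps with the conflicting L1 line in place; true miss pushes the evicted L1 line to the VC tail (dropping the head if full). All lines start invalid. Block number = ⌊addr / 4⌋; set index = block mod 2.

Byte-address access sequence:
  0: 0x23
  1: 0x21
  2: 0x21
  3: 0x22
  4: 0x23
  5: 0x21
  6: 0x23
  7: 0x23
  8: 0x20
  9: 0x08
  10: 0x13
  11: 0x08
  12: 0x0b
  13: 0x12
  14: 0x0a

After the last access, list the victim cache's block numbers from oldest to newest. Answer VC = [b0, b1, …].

VC = [8, 4]

  [0] addr=0x23 blk=8 s=0: MISS | VC []
  [1] addr=0x21 blk=8 s=0: L1-HIT | VC []
  [2] addr=0x21 blk=8 s=0: L1-HIT | VC []
  [3] addr=0x22 blk=8 s=0: L1-HIT | VC []
  [4] addr=0x23 blk=8 s=0: L1-HIT | VC []
  [5] addr=0x21 blk=8 s=0: L1-HIT | VC []
  [6] addr=0x23 blk=8 s=0: L1-HIT | VC []
  [7] addr=0x23 blk=8 s=0: L1-HIT | VC []
  [8] addr=0x20 blk=8 s=0: L1-HIT | VC []
  [9] addr=0x8 blk=2 s=0: MISS | VC [8]
  [10] addr=0x13 blk=4 s=0: MISS | VC [8, 2]
  [11] addr=0x8 blk=2 s=0: VC-HIT | VC [8, 4]
  [12] addr=0xb blk=2 s=0: L1-HIT | VC [8, 4]
  [13] addr=0x12 blk=4 s=0: VC-HIT | VC [8, 2]
  [14] addr=0xa blk=2 s=0: VC-HIT | VC [8, 4]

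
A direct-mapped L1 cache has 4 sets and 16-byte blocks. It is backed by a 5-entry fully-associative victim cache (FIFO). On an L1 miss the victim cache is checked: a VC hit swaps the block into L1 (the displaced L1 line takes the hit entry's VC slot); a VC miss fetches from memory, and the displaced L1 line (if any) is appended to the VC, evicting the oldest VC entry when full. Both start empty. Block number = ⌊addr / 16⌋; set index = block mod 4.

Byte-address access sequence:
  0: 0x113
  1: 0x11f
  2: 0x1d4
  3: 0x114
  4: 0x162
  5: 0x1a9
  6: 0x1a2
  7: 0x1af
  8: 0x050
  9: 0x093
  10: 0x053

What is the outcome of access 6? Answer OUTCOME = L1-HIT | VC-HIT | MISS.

OUTCOME = L1-HIT

0: 0x113 (blk 17, set 1) → MISS  vc=[]
1: 0x11f (blk 17, set 1) → L1-HIT  vc=[]
2: 0x1d4 (blk 29, set 1) → MISS  vc=[17]
3: 0x114 (blk 17, set 1) → VC-HIT  vc=[29]
4: 0x162 (blk 22, set 2) → MISS  vc=[29]
5: 0x1a9 (blk 26, set 2) → MISS  vc=[29, 22]
6: 0x1a2 (blk 26, set 2) → L1-HIT  vc=[29, 22]
7: 0x1af (blk 26, set 2) → L1-HIT  vc=[29, 22]
8: 0x50 (blk 5, set 1) → MISS  vc=[29, 22, 17]
9: 0x93 (blk 9, set 1) → MISS  vc=[29, 22, 17, 5]
10: 0x53 (blk 5, set 1) → VC-HIT  vc=[29, 22, 17, 9]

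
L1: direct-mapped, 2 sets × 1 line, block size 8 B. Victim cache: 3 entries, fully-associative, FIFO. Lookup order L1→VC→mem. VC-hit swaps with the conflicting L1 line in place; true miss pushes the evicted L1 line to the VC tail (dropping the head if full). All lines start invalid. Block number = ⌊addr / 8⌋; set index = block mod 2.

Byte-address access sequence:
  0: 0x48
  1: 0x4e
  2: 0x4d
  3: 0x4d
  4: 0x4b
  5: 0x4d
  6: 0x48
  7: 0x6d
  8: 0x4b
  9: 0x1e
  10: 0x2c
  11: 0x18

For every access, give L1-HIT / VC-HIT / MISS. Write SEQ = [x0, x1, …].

0: 0x48 (blk 9, set 1) → MISS  vc=[]
1: 0x4e (blk 9, set 1) → L1-HIT  vc=[]
2: 0x4d (blk 9, set 1) → L1-HIT  vc=[]
3: 0x4d (blk 9, set 1) → L1-HIT  vc=[]
4: 0x4b (blk 9, set 1) → L1-HIT  vc=[]
5: 0x4d (blk 9, set 1) → L1-HIT  vc=[]
6: 0x48 (blk 9, set 1) → L1-HIT  vc=[]
7: 0x6d (blk 13, set 1) → MISS  vc=[9]
8: 0x4b (blk 9, set 1) → VC-HIT  vc=[13]
9: 0x1e (blk 3, set 1) → MISS  vc=[13, 9]
10: 0x2c (blk 5, set 1) → MISS  vc=[13, 9, 3]
11: 0x18 (blk 3, set 1) → VC-HIT  vc=[13, 9, 5]

SEQ = [MISS, L1-HIT, L1-HIT, L1-HIT, L1-HIT, L1-HIT, L1-HIT, MISS, VC-HIT, MISS, MISS, VC-HIT]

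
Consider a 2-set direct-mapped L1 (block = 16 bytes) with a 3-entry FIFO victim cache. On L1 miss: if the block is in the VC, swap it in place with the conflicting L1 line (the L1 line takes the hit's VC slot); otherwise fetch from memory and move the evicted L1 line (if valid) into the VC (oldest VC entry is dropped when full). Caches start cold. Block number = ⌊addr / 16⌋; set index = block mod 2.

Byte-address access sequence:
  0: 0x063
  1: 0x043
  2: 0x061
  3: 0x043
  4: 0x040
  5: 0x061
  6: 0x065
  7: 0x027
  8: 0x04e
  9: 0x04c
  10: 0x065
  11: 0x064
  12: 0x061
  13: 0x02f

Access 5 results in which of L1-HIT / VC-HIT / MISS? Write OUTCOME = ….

OUTCOME = VC-HIT

#0 0x63→b6/s0 MISS; vc=[]
#1 0x43→b4/s0 MISS; vc=[6]
#2 0x61→b6/s0 VC-HIT; vc=[4]
#3 0x43→b4/s0 VC-HIT; vc=[6]
#4 0x40→b4/s0 L1-HIT; vc=[6]
#5 0x61→b6/s0 VC-HIT; vc=[4]
#6 0x65→b6/s0 L1-HIT; vc=[4]
#7 0x27→b2/s0 MISS; vc=[4,6]
#8 0x4e→b4/s0 VC-HIT; vc=[2,6]
#9 0x4c→b4/s0 L1-HIT; vc=[2,6]
#10 0x65→b6/s0 VC-HIT; vc=[2,4]
#11 0x64→b6/s0 L1-HIT; vc=[2,4]
#12 0x61→b6/s0 L1-HIT; vc=[2,4]
#13 0x2f→b2/s0 VC-HIT; vc=[6,4]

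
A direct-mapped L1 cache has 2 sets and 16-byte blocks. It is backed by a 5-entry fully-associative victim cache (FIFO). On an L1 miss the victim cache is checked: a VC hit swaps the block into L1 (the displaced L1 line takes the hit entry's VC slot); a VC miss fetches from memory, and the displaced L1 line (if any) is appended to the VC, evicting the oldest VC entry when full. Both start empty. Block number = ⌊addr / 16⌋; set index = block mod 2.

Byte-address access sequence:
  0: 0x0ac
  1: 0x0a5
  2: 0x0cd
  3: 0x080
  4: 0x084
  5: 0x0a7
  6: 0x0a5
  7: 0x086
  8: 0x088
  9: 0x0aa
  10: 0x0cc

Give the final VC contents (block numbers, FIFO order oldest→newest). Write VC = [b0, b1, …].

VC = [8, 10]

0: 0xac (blk 10, set 0) → MISS  vc=[]
1: 0xa5 (blk 10, set 0) → L1-HIT  vc=[]
2: 0xcd (blk 12, set 0) → MISS  vc=[10]
3: 0x80 (blk 8, set 0) → MISS  vc=[10, 12]
4: 0x84 (blk 8, set 0) → L1-HIT  vc=[10, 12]
5: 0xa7 (blk 10, set 0) → VC-HIT  vc=[8, 12]
6: 0xa5 (blk 10, set 0) → L1-HIT  vc=[8, 12]
7: 0x86 (blk 8, set 0) → VC-HIT  vc=[10, 12]
8: 0x88 (blk 8, set 0) → L1-HIT  vc=[10, 12]
9: 0xaa (blk 10, set 0) → VC-HIT  vc=[8, 12]
10: 0xcc (blk 12, set 0) → VC-HIT  vc=[8, 10]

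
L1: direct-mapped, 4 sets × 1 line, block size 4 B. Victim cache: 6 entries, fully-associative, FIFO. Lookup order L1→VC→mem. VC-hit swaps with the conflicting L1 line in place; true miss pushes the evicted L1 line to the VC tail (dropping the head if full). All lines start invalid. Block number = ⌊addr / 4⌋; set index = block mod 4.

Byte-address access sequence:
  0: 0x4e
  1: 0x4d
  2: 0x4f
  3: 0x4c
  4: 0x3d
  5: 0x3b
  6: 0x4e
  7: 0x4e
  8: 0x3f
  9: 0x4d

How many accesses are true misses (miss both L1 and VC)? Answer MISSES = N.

0: 0x4e (blk 19, set 3) → MISS  vc=[]
1: 0x4d (blk 19, set 3) → L1-HIT  vc=[]
2: 0x4f (blk 19, set 3) → L1-HIT  vc=[]
3: 0x4c (blk 19, set 3) → L1-HIT  vc=[]
4: 0x3d (blk 15, set 3) → MISS  vc=[19]
5: 0x3b (blk 14, set 2) → MISS  vc=[19]
6: 0x4e (blk 19, set 3) → VC-HIT  vc=[15]
7: 0x4e (blk 19, set 3) → L1-HIT  vc=[15]
8: 0x3f (blk 15, set 3) → VC-HIT  vc=[19]
9: 0x4d (blk 19, set 3) → VC-HIT  vc=[15]

MISSES = 3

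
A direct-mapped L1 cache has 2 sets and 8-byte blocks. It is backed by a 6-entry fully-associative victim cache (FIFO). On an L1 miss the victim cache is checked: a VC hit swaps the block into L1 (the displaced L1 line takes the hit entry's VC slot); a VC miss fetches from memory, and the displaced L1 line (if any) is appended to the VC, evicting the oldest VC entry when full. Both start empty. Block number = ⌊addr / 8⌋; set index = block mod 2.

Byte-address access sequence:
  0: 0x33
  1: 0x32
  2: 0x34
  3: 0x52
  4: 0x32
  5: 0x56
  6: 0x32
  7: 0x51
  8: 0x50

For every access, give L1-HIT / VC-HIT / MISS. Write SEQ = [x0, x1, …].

SEQ = [MISS, L1-HIT, L1-HIT, MISS, VC-HIT, VC-HIT, VC-HIT, VC-HIT, L1-HIT]

0: 0x33 (blk 6, set 0) → MISS  vc=[]
1: 0x32 (blk 6, set 0) → L1-HIT  vc=[]
2: 0x34 (blk 6, set 0) → L1-HIT  vc=[]
3: 0x52 (blk 10, set 0) → MISS  vc=[6]
4: 0x32 (blk 6, set 0) → VC-HIT  vc=[10]
5: 0x56 (blk 10, set 0) → VC-HIT  vc=[6]
6: 0x32 (blk 6, set 0) → VC-HIT  vc=[10]
7: 0x51 (blk 10, set 0) → VC-HIT  vc=[6]
8: 0x50 (blk 10, set 0) → L1-HIT  vc=[6]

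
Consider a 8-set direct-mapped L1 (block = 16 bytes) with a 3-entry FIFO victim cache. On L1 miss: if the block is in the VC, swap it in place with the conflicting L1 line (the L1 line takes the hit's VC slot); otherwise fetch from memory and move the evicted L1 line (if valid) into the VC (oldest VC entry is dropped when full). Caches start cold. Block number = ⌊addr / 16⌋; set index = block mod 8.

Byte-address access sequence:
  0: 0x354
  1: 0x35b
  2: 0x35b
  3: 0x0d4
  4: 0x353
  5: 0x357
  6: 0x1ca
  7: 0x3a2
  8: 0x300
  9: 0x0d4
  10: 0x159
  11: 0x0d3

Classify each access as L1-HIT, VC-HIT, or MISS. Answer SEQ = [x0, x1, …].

0: 0x354 (blk 53, set 5) → MISS  vc=[]
1: 0x35b (blk 53, set 5) → L1-HIT  vc=[]
2: 0x35b (blk 53, set 5) → L1-HIT  vc=[]
3: 0xd4 (blk 13, set 5) → MISS  vc=[53]
4: 0x353 (blk 53, set 5) → VC-HIT  vc=[13]
5: 0x357 (blk 53, set 5) → L1-HIT  vc=[13]
6: 0x1ca (blk 28, set 4) → MISS  vc=[13]
7: 0x3a2 (blk 58, set 2) → MISS  vc=[13]
8: 0x300 (blk 48, set 0) → MISS  vc=[13]
9: 0xd4 (blk 13, set 5) → VC-HIT  vc=[53]
10: 0x159 (blk 21, set 5) → MISS  vc=[53, 13]
11: 0xd3 (blk 13, set 5) → VC-HIT  vc=[53, 21]

SEQ = [MISS, L1-HIT, L1-HIT, MISS, VC-HIT, L1-HIT, MISS, MISS, MISS, VC-HIT, MISS, VC-HIT]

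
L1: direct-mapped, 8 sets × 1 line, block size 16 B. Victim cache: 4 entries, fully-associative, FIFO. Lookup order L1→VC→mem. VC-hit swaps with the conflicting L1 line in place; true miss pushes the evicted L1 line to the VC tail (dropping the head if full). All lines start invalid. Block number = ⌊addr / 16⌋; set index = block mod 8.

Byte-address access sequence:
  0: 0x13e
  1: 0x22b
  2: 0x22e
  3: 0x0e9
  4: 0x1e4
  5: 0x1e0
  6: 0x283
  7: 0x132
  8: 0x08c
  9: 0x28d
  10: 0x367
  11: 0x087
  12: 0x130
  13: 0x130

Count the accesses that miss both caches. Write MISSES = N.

0: 0x13e (blk 19, set 3) → MISS  vc=[]
1: 0x22b (blk 34, set 2) → MISS  vc=[]
2: 0x22e (blk 34, set 2) → L1-HIT  vc=[]
3: 0xe9 (blk 14, set 6) → MISS  vc=[]
4: 0x1e4 (blk 30, set 6) → MISS  vc=[14]
5: 0x1e0 (blk 30, set 6) → L1-HIT  vc=[14]
6: 0x283 (blk 40, set 0) → MISS  vc=[14]
7: 0x132 (blk 19, set 3) → L1-HIT  vc=[14]
8: 0x8c (blk 8, set 0) → MISS  vc=[14, 40]
9: 0x28d (blk 40, set 0) → VC-HIT  vc=[14, 8]
10: 0x367 (blk 54, set 6) → MISS  vc=[14, 8, 30]
11: 0x87 (blk 8, set 0) → VC-HIT  vc=[14, 40, 30]
12: 0x130 (blk 19, set 3) → L1-HIT  vc=[14, 40, 30]
13: 0x130 (blk 19, set 3) → L1-HIT  vc=[14, 40, 30]

MISSES = 7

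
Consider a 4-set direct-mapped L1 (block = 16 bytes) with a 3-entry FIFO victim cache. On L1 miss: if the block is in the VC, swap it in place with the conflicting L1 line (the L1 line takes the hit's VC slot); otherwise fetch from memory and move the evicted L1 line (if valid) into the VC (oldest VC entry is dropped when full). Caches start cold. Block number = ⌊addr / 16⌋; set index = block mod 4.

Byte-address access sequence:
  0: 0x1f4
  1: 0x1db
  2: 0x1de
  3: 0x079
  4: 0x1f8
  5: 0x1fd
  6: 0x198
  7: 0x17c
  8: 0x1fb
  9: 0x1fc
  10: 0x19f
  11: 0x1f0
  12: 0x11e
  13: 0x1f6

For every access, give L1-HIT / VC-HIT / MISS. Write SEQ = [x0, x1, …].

  [0] addr=0x1f4 blk=31 s=3: MISS | VC []
  [1] addr=0x1db blk=29 s=1: MISS | VC []
  [2] addr=0x1de blk=29 s=1: L1-HIT | VC []
  [3] addr=0x79 blk=7 s=3: MISS | VC [31]
  [4] addr=0x1f8 blk=31 s=3: VC-HIT | VC [7]
  [5] addr=0x1fd blk=31 s=3: L1-HIT | VC [7]
  [6] addr=0x198 blk=25 s=1: MISS | VC [7, 29]
  [7] addr=0x17c blk=23 s=3: MISS | VC [7, 29, 31]
  [8] addr=0x1fb blk=31 s=3: VC-HIT | VC [7, 29, 23]
  [9] addr=0x1fc blk=31 s=3: L1-HIT | VC [7, 29, 23]
  [10] addr=0x19f blk=25 s=1: L1-HIT | VC [7, 29, 23]
  [11] addr=0x1f0 blk=31 s=3: L1-HIT | VC [7, 29, 23]
  [12] addr=0x11e blk=17 s=1: MISS | VC [29, 23, 25]
  [13] addr=0x1f6 blk=31 s=3: L1-HIT | VC [29, 23, 25]

SEQ = [MISS, MISS, L1-HIT, MISS, VC-HIT, L1-HIT, MISS, MISS, VC-HIT, L1-HIT, L1-HIT, L1-HIT, MISS, L1-HIT]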